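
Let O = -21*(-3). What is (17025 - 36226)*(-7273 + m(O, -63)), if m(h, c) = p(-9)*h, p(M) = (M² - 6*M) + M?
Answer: -12768665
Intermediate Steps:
p(M) = M² - 5*M
O = 63
m(h, c) = 126*h (m(h, c) = (-9*(-5 - 9))*h = (-9*(-14))*h = 126*h)
(17025 - 36226)*(-7273 + m(O, -63)) = (17025 - 36226)*(-7273 + 126*63) = -19201*(-7273 + 7938) = -19201*665 = -12768665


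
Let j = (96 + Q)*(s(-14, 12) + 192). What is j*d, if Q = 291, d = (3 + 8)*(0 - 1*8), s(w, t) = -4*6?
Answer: -5721408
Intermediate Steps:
s(w, t) = -24
d = -88 (d = 11*(0 - 8) = 11*(-8) = -88)
j = 65016 (j = (96 + 291)*(-24 + 192) = 387*168 = 65016)
j*d = 65016*(-88) = -5721408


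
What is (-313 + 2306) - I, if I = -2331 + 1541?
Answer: 2783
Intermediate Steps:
I = -790
(-313 + 2306) - I = (-313 + 2306) - 1*(-790) = 1993 + 790 = 2783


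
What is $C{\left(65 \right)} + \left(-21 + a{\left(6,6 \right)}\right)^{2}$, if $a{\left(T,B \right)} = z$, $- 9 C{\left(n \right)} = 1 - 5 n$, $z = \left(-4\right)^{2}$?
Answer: $61$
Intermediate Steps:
$z = 16$
$C{\left(n \right)} = - \frac{1}{9} + \frac{5 n}{9}$ ($C{\left(n \right)} = - \frac{1 - 5 n}{9} = - \frac{1}{9} + \frac{5 n}{9}$)
$a{\left(T,B \right)} = 16$
$C{\left(65 \right)} + \left(-21 + a{\left(6,6 \right)}\right)^{2} = \left(- \frac{1}{9} + \frac{5}{9} \cdot 65\right) + \left(-21 + 16\right)^{2} = \left(- \frac{1}{9} + \frac{325}{9}\right) + \left(-5\right)^{2} = 36 + 25 = 61$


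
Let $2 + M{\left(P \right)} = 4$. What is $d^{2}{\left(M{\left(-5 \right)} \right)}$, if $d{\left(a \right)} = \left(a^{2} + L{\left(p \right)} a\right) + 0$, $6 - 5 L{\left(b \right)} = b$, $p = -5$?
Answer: $\frac{1764}{25} \approx 70.56$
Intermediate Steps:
$L{\left(b \right)} = \frac{6}{5} - \frac{b}{5}$
$M{\left(P \right)} = 2$ ($M{\left(P \right)} = -2 + 4 = 2$)
$d{\left(a \right)} = a^{2} + \frac{11 a}{5}$ ($d{\left(a \right)} = \left(a^{2} + \left(\frac{6}{5} - -1\right) a\right) + 0 = \left(a^{2} + \left(\frac{6}{5} + 1\right) a\right) + 0 = \left(a^{2} + \frac{11 a}{5}\right) + 0 = a^{2} + \frac{11 a}{5}$)
$d^{2}{\left(M{\left(-5 \right)} \right)} = \left(\frac{1}{5} \cdot 2 \left(11 + 5 \cdot 2\right)\right)^{2} = \left(\frac{1}{5} \cdot 2 \left(11 + 10\right)\right)^{2} = \left(\frac{1}{5} \cdot 2 \cdot 21\right)^{2} = \left(\frac{42}{5}\right)^{2} = \frac{1764}{25}$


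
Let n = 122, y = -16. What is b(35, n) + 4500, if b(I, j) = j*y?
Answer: 2548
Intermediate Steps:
b(I, j) = -16*j (b(I, j) = j*(-16) = -16*j)
b(35, n) + 4500 = -16*122 + 4500 = -1952 + 4500 = 2548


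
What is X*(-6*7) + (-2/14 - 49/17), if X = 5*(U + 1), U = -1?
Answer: -360/119 ≈ -3.0252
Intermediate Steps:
X = 0 (X = 5*(-1 + 1) = 5*0 = 0)
X*(-6*7) + (-2/14 - 49/17) = 0*(-6*7) + (-2/14 - 49/17) = 0*(-42) + (-2*1/14 - 49*1/17) = 0 + (-⅐ - 49/17) = 0 - 360/119 = -360/119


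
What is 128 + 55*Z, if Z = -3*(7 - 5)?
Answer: -202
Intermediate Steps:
Z = -6 (Z = -3*2 = -6)
128 + 55*Z = 128 + 55*(-6) = 128 - 330 = -202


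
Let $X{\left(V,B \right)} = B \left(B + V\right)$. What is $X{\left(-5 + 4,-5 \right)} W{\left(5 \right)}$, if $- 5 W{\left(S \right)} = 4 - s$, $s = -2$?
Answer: $-36$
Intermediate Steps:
$W{\left(S \right)} = - \frac{6}{5}$ ($W{\left(S \right)} = - \frac{4 - -2}{5} = - \frac{4 + 2}{5} = \left(- \frac{1}{5}\right) 6 = - \frac{6}{5}$)
$X{\left(-5 + 4,-5 \right)} W{\left(5 \right)} = - 5 \left(-5 + \left(-5 + 4\right)\right) \left(- \frac{6}{5}\right) = - 5 \left(-5 - 1\right) \left(- \frac{6}{5}\right) = \left(-5\right) \left(-6\right) \left(- \frac{6}{5}\right) = 30 \left(- \frac{6}{5}\right) = -36$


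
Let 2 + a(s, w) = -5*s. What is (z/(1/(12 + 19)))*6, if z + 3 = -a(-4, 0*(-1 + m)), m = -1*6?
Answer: -3906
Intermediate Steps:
m = -6
a(s, w) = -2 - 5*s
z = -21 (z = -3 - (-2 - 5*(-4)) = -3 - (-2 + 20) = -3 - 1*18 = -3 - 18 = -21)
(z/(1/(12 + 19)))*6 = -21/(1/(12 + 19))*6 = -21/(1/31)*6 = -21/1/31*6 = -21*31*6 = -651*6 = -3906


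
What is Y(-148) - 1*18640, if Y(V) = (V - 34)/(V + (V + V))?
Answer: -4137989/222 ≈ -18640.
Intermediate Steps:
Y(V) = (-34 + V)/(3*V) (Y(V) = (-34 + V)/(V + 2*V) = (-34 + V)/((3*V)) = (-34 + V)*(1/(3*V)) = (-34 + V)/(3*V))
Y(-148) - 1*18640 = (1/3)*(-34 - 148)/(-148) - 1*18640 = (1/3)*(-1/148)*(-182) - 18640 = 91/222 - 18640 = -4137989/222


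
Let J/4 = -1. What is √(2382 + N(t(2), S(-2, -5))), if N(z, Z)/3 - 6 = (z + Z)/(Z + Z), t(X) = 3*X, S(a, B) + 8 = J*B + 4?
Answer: √38433/4 ≈ 49.011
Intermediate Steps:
J = -4 (J = 4*(-1) = -4)
S(a, B) = -4 - 4*B (S(a, B) = -8 + (-4*B + 4) = -8 + (4 - 4*B) = -4 - 4*B)
N(z, Z) = 18 + 3*(Z + z)/(2*Z) (N(z, Z) = 18 + 3*((z + Z)/(Z + Z)) = 18 + 3*((Z + z)/((2*Z))) = 18 + 3*((Z + z)*(1/(2*Z))) = 18 + 3*((Z + z)/(2*Z)) = 18 + 3*(Z + z)/(2*Z))
√(2382 + N(t(2), S(-2, -5))) = √(2382 + 3*(3*2 + 13*(-4 - 4*(-5)))/(2*(-4 - 4*(-5)))) = √(2382 + 3*(6 + 13*(-4 + 20))/(2*(-4 + 20))) = √(2382 + (3/2)*(6 + 13*16)/16) = √(2382 + (3/2)*(1/16)*(6 + 208)) = √(2382 + (3/2)*(1/16)*214) = √(2382 + 321/16) = √(38433/16) = √38433/4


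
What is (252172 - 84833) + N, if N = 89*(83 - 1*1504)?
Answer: 40870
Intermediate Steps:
N = -126469 (N = 89*(83 - 1504) = 89*(-1421) = -126469)
(252172 - 84833) + N = (252172 - 84833) - 126469 = 167339 - 126469 = 40870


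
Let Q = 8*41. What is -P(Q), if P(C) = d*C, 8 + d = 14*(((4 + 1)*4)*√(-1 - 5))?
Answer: 2624 - 91840*I*√6 ≈ 2624.0 - 2.2496e+5*I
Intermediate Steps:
d = -8 + 280*I*√6 (d = -8 + 14*(((4 + 1)*4)*√(-1 - 5)) = -8 + 14*((5*4)*√(-6)) = -8 + 14*(20*(I*√6)) = -8 + 14*(20*I*√6) = -8 + 280*I*√6 ≈ -8.0 + 685.86*I)
Q = 328
P(C) = C*(-8 + 280*I*√6) (P(C) = (-8 + 280*I*√6)*C = C*(-8 + 280*I*√6))
-P(Q) = -8*328*(-1 + 35*I*√6) = -(-2624 + 91840*I*√6) = 2624 - 91840*I*√6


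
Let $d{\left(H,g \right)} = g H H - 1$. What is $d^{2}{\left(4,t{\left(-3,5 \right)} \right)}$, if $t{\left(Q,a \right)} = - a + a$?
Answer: $1$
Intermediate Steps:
$t{\left(Q,a \right)} = 0$
$d{\left(H,g \right)} = -1 + g H^{2}$ ($d{\left(H,g \right)} = H g H - 1 = g H^{2} - 1 = -1 + g H^{2}$)
$d^{2}{\left(4,t{\left(-3,5 \right)} \right)} = \left(-1 + 0 \cdot 4^{2}\right)^{2} = \left(-1 + 0 \cdot 16\right)^{2} = \left(-1 + 0\right)^{2} = \left(-1\right)^{2} = 1$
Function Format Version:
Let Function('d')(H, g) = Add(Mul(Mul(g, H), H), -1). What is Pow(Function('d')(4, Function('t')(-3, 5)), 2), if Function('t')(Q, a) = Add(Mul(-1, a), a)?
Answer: 1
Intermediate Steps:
Function('t')(Q, a) = 0
Function('d')(H, g) = Add(-1, Mul(g, Pow(H, 2))) (Function('d')(H, g) = Add(Mul(Mul(H, g), H), -1) = Add(Mul(g, Pow(H, 2)), -1) = Add(-1, Mul(g, Pow(H, 2))))
Pow(Function('d')(4, Function('t')(-3, 5)), 2) = Pow(Add(-1, Mul(0, Pow(4, 2))), 2) = Pow(Add(-1, Mul(0, 16)), 2) = Pow(Add(-1, 0), 2) = Pow(-1, 2) = 1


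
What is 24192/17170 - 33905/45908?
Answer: 264228743/394120180 ≈ 0.67043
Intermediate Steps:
24192/17170 - 33905/45908 = 24192*(1/17170) - 33905*1/45908 = 12096/8585 - 33905/45908 = 264228743/394120180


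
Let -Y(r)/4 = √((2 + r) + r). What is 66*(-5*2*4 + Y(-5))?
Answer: -2640 - 528*I*√2 ≈ -2640.0 - 746.71*I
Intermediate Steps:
Y(r) = -4*√(2 + 2*r) (Y(r) = -4*√((2 + r) + r) = -4*√(2 + 2*r))
66*(-5*2*4 + Y(-5)) = 66*(-5*2*4 - 4*√(2 + 2*(-5))) = 66*(-10*4 - 4*√(2 - 10)) = 66*(-40 - 8*I*√2) = -2640 - 528*I*√2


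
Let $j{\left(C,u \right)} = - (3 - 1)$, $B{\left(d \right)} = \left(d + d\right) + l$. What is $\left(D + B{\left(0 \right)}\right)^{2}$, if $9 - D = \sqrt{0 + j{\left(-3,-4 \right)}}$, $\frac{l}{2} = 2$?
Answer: $\left(13 - i \sqrt{2}\right)^{2} \approx 167.0 - 36.77 i$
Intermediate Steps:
$l = 4$ ($l = 2 \cdot 2 = 4$)
$B{\left(d \right)} = 4 + 2 d$ ($B{\left(d \right)} = \left(d + d\right) + 4 = 2 d + 4 = 4 + 2 d$)
$j{\left(C,u \right)} = -2$ ($j{\left(C,u \right)} = - (3 - 1) = \left(-1\right) 2 = -2$)
$D = 9 - i \sqrt{2}$ ($D = 9 - \sqrt{0 - 2} = 9 - \sqrt{-2} = 9 - i \sqrt{2} \approx 9.0 - 1.4142 i$)
$\left(D + B{\left(0 \right)}\right)^{2} = \left(\left(9 - i \sqrt{2}\right) + \left(4 + 2 \cdot 0\right)\right)^{2} = \left(\left(9 - i \sqrt{2}\right) + \left(4 + 0\right)\right)^{2} = \left(\left(9 - i \sqrt{2}\right) + 4\right)^{2} = \left(13 - i \sqrt{2}\right)^{2}$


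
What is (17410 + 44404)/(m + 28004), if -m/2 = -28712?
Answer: 30907/42714 ≈ 0.72358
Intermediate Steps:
m = 57424 (m = -2*(-28712) = 57424)
(17410 + 44404)/(m + 28004) = (17410 + 44404)/(57424 + 28004) = 61814/85428 = 61814*(1/85428) = 30907/42714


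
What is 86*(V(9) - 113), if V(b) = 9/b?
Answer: -9632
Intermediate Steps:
86*(V(9) - 113) = 86*(9/9 - 113) = 86*(9*(1/9) - 113) = 86*(1 - 113) = 86*(-112) = -9632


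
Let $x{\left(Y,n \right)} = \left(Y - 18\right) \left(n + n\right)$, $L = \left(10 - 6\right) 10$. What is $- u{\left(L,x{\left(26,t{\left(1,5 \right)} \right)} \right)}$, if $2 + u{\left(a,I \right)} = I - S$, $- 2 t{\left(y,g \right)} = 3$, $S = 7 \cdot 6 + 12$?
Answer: $80$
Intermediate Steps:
$S = 54$ ($S = 42 + 12 = 54$)
$t{\left(y,g \right)} = - \frac{3}{2}$ ($t{\left(y,g \right)} = \left(- \frac{1}{2}\right) 3 = - \frac{3}{2}$)
$L = 40$ ($L = 4 \cdot 10 = 40$)
$x{\left(Y,n \right)} = 2 n \left(-18 + Y\right)$ ($x{\left(Y,n \right)} = \left(-18 + Y\right) 2 n = 2 n \left(-18 + Y\right)$)
$u{\left(a,I \right)} = -56 + I$ ($u{\left(a,I \right)} = -2 + \left(I - 54\right) = -2 + \left(-54 + I\right) = -56 + I$)
$- u{\left(L,x{\left(26,t{\left(1,5 \right)} \right)} \right)} = - (-56 + 2 \left(- \frac{3}{2}\right) \left(-18 + 26\right)) = - (-56 + 2 \left(- \frac{3}{2}\right) 8) = - (-56 - 24) = \left(-1\right) \left(-80\right) = 80$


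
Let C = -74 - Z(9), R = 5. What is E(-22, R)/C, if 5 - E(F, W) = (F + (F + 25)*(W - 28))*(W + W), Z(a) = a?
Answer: -915/83 ≈ -11.024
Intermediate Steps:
E(F, W) = 5 - 2*W*(F + (-28 + W)*(25 + F)) (E(F, W) = 5 - (F + (F + 25)*(W - 28))*(W + W) = 5 - (F + (25 + F)*(-28 + W))*2*W = 5 - (F + (-28 + W)*(25 + F))*2*W = 5 - 2*W*(F + (-28 + W)*(25 + F)))
C = -83 (C = -74 - 1*9 = -74 - 9 = -83)
E(-22, R)/C = (5 - 50*5² + 1400*5 - 2*(-22)*5² + 54*(-22)*5)/(-83) = (5 - 50*25 + 7000 - 2*(-22)*25 - 5940)*(-1/83) = (5 - 1250 + 7000 + 1100 - 5940)*(-1/83) = 915*(-1/83) = -915/83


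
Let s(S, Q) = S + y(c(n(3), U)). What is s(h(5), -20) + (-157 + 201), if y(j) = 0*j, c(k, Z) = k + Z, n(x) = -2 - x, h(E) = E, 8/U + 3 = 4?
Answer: 49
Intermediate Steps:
U = 8 (U = 8/(-3 + 4) = 8/1 = 8*1 = 8)
c(k, Z) = Z + k
y(j) = 0
s(S, Q) = S (s(S, Q) = S + 0 = S)
s(h(5), -20) + (-157 + 201) = 5 + (-157 + 201) = 5 + 44 = 49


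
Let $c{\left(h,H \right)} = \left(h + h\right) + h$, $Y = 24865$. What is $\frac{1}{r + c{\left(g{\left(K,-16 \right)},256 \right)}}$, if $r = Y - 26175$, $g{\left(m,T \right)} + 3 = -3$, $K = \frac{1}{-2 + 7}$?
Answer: $- \frac{1}{1328} \approx -0.00075301$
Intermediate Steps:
$K = \frac{1}{5} \approx 0.2$
$g{\left(m,T \right)} = -6$ ($g{\left(m,T \right)} = -3 - 3 = -6$)
$c{\left(h,H \right)} = 3 h$ ($c{\left(h,H \right)} = 2 h + h = 3 h$)
$r = -1310$ ($r = 24865 - 26175 = -1310$)
$\frac{1}{r + c{\left(g{\left(K,-16 \right)},256 \right)}} = \frac{1}{-1310 + 3 \left(-6\right)} = \frac{1}{-1310 - 18} = \frac{1}{-1328} = - \frac{1}{1328}$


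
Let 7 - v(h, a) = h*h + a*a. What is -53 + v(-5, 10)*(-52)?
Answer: 6083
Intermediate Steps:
v(h, a) = 7 - a² - h² (v(h, a) = 7 - (h*h + a*a) = 7 - (h² + a²) = 7 - (a² + h²) = 7 + (-a² - h²) = 7 - a² - h²)
-53 + v(-5, 10)*(-52) = -53 + (7 - 1*10² - 1*(-5)²)*(-52) = -53 + (7 - 1*100 - 1*25)*(-52) = -53 + (7 - 100 - 25)*(-52) = -53 - 118*(-52) = -53 + 6136 = 6083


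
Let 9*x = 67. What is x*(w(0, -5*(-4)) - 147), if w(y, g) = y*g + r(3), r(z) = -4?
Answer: -10117/9 ≈ -1124.1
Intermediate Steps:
x = 67/9 (x = (1/9)*67 = 67/9 ≈ 7.4444)
w(y, g) = -4 + g*y (w(y, g) = y*g - 4 = g*y - 4 = -4 + g*y)
x*(w(0, -5*(-4)) - 147) = 67*((-4 - 5*(-4)*0) - 147)/9 = 67*((-4 + 20*0) - 147)/9 = 67*((-4 + 0) - 147)/9 = 67*(-4 - 147)/9 = (67/9)*(-151) = -10117/9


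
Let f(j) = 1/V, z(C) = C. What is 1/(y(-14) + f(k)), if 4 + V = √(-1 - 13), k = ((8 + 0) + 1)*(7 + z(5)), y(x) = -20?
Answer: -604/12161 + I*√14/12161 ≈ -0.049667 + 0.00030768*I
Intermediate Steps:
k = 108 (k = ((8 + 0) + 1)*(7 + 5) = (8 + 1)*12 = 9*12 = 108)
V = -4 + I*√14 (V = -4 + √(-1 - 13) = -4 + √(-14) = -4 + I*√14 ≈ -4.0 + 3.7417*I)
f(j) = 1/(-4 + I*√14)
1/(y(-14) + f(k)) = 1/(-20 + (-2/15 - I*√14/30)) = 1/(-302/15 - I*√14/30)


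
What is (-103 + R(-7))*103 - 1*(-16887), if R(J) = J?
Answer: 5557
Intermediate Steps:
(-103 + R(-7))*103 - 1*(-16887) = (-103 - 7)*103 - 1*(-16887) = -110*103 + 16887 = -11330 + 16887 = 5557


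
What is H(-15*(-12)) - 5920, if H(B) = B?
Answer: -5740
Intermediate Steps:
H(-15*(-12)) - 5920 = -15*(-12) - 5920 = 180 - 5920 = -5740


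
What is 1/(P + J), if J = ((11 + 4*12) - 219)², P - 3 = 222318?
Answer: 1/247921 ≈ 4.0335e-6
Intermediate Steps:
P = 222321 (P = 3 + 222318 = 222321)
J = 25600 (J = ((11 + 48) - 219)² = (59 - 219)² = (-160)² = 25600)
1/(P + J) = 1/(222321 + 25600) = 1/247921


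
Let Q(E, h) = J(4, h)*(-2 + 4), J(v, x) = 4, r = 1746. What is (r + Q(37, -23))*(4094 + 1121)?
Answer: 9147110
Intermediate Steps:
Q(E, h) = 8 (Q(E, h) = 4*(-2 + 4) = 4*2 = 8)
(r + Q(37, -23))*(4094 + 1121) = (1746 + 8)*(4094 + 1121) = 1754*5215 = 9147110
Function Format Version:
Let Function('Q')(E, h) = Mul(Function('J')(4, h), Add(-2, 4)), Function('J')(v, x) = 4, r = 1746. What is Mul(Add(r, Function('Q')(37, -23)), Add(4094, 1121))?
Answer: 9147110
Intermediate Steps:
Function('Q')(E, h) = 8 (Function('Q')(E, h) = Mul(4, Add(-2, 4)) = Mul(4, 2) = 8)
Mul(Add(r, Function('Q')(37, -23)), Add(4094, 1121)) = Mul(Add(1746, 8), Add(4094, 1121)) = Mul(1754, 5215) = 9147110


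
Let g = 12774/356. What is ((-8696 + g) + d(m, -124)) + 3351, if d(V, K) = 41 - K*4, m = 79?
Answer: -849437/178 ≈ -4772.1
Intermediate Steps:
g = 6387/178 (g = 12774*(1/356) = 6387/178 ≈ 35.882)
d(V, K) = 41 - 4*K
((-8696 + g) + d(m, -124)) + 3351 = ((-8696 + 6387/178) + (41 - 4*(-124))) + 3351 = (-1541501/178 + (41 + 496)) + 3351 = (-1541501/178 + 537) + 3351 = -1445915/178 + 3351 = -849437/178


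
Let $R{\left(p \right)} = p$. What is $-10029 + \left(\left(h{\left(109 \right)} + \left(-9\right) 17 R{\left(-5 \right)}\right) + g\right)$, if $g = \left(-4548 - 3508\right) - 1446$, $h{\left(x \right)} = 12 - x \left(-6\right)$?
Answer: $-18100$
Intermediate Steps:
$h{\left(x \right)} = 12 + 6 x$ ($h{\left(x \right)} = 12 - - 6 x = 12 + 6 x$)
$g = -9502$ ($g = -8056 - 1446 = -9502$)
$-10029 + \left(\left(h{\left(109 \right)} + \left(-9\right) 17 R{\left(-5 \right)}\right) + g\right) = -10029 - \left(8836 - \left(-9\right) 17 \left(-5\right)\right) = -10029 + \left(\left(\left(12 + 654\right) - -765\right) - 9502\right) = -10029 + \left(\left(666 + 765\right) - 9502\right) = -10029 + \left(1431 - 9502\right) = -10029 - 8071 = -18100$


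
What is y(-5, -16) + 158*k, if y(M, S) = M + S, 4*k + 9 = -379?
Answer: -15347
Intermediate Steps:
k = -97 (k = -9/4 + (¼)*(-379) = -9/4 - 379/4 = -97)
y(-5, -16) + 158*k = (-5 - 16) + 158*(-97) = -21 - 15326 = -15347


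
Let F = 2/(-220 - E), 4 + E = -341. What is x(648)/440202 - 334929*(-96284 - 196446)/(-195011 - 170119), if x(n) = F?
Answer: -29971570802472568/111618719625 ≈ -2.6852e+5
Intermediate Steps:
E = -345 (E = -4 - 341 = -345)
F = 2/125 (F = 2/(-220 - 1*(-345)) = 2/(-220 + 345) = 2/125 ≈ 0.016000)
x(n) = 2/125
x(648)/440202 - 334929*(-96284 - 196446)/(-195011 - 170119) = (2/125)/440202 - 334929*(-96284 - 196446)/(-195011 - 170119) = (2/125)*(1/440202) - 334929/((-365130/(-292730))) = 1/27512625 - 334929/((-365130*(-1/292730))) = 1/27512625 - 334929/36513/29273 = 1/27512625 - 334929*29273/36513 = 1/27512625 - 3268125539/12171 = -29971570802472568/111618719625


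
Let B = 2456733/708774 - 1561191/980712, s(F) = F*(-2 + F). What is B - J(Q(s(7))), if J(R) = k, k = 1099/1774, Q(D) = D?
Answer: 42979919559341/34253139400392 ≈ 1.2548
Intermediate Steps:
B = 72378663559/38616842616 (B = 2456733*(1/708774) - 1561191*1/980712 = 818911/236258 - 520397/326904 = 72378663559/38616842616 ≈ 1.8743)
k = 1099/1774 (k = 1099*(1/1774) = 1099/1774 ≈ 0.61950)
J(R) = 1099/1774
B - J(Q(s(7))) = 72378663559/38616842616 - 1*1099/1774 = 72378663559/38616842616 - 1099/1774 = 42979919559341/34253139400392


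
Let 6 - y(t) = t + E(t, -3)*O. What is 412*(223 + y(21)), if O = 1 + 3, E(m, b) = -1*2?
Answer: 88992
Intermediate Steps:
E(m, b) = -2
O = 4
y(t) = 14 - t (y(t) = 6 - (t - 2*4) = 6 - (t - 8) = 6 - (-8 + t) = 6 + (8 - t) = 14 - t)
412*(223 + y(21)) = 412*(223 + (14 - 1*21)) = 412*(223 + (14 - 21)) = 412*(223 - 7) = 412*216 = 88992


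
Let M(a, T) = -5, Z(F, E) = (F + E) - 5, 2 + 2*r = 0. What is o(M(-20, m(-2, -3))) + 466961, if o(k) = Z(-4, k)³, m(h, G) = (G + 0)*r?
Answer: 464217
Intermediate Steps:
r = -1 (r = -1 + (½)*0 = -1 + 0 = -1)
m(h, G) = -G (m(h, G) = (G + 0)*(-1) = G*(-1) = -G)
Z(F, E) = -5 + E + F (Z(F, E) = (E + F) - 5 = -5 + E + F)
o(k) = (-9 + k)³ (o(k) = (-5 + k - 4)³ = (-9 + k)³)
o(M(-20, m(-2, -3))) + 466961 = (-9 - 5)³ + 466961 = (-14)³ + 466961 = -2744 + 466961 = 464217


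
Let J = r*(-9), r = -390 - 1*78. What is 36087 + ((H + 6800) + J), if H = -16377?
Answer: 30722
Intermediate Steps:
r = -468 (r = -390 - 78 = -468)
J = 4212 (J = -468*(-9) = 4212)
36087 + ((H + 6800) + J) = 36087 + ((-16377 + 6800) + 4212) = 36087 + (-9577 + 4212) = 36087 - 5365 = 30722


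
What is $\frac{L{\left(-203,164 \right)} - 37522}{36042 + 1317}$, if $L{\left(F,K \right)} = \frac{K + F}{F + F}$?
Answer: $- \frac{15233893}{15167754} \approx -1.0044$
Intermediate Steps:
$L{\left(F,K \right)} = \frac{F + K}{2 F}$
$\frac{L{\left(-203,164 \right)} - 37522}{36042 + 1317} = \frac{\frac{-203 + 164}{2 \left(-203\right)} - 37522}{36042 + 1317} = \frac{\frac{1}{2} \left(- \frac{1}{203}\right) \left(-39\right) - 37522}{37359} = \left(\frac{39}{406} - 37522\right) \frac{1}{37359} = \left(- \frac{15233893}{406}\right) \frac{1}{37359} = - \frac{15233893}{15167754}$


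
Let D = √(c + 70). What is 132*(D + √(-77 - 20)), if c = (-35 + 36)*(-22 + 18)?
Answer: 132*√66 + 132*I*√97 ≈ 1072.4 + 1300.0*I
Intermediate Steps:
c = -4 (c = 1*(-4) = -4)
D = √66 (D = √(-4 + 70) = √66 ≈ 8.1240)
132*(D + √(-77 - 20)) = 132*(√66 + √(-77 - 20)) = 132*(√66 + √(-97)) = 132*(√66 + I*√97) = 132*√66 + 132*I*√97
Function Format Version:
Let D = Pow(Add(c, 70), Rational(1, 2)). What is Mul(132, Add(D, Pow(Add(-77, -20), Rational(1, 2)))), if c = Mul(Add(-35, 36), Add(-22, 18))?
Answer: Add(Mul(132, Pow(66, Rational(1, 2))), Mul(132, I, Pow(97, Rational(1, 2)))) ≈ Add(1072.4, Mul(1300.0, I))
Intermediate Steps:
c = -4 (c = Mul(1, -4) = -4)
D = Pow(66, Rational(1, 2)) (D = Pow(Add(-4, 70), Rational(1, 2)) = Pow(66, Rational(1, 2)) ≈ 8.1240)
Mul(132, Add(D, Pow(Add(-77, -20), Rational(1, 2)))) = Mul(132, Add(Pow(66, Rational(1, 2)), Pow(Add(-77, -20), Rational(1, 2)))) = Mul(132, Add(Pow(66, Rational(1, 2)), Pow(-97, Rational(1, 2)))) = Mul(132, Add(Pow(66, Rational(1, 2)), Mul(I, Pow(97, Rational(1, 2))))) = Add(Mul(132, Pow(66, Rational(1, 2))), Mul(132, I, Pow(97, Rational(1, 2))))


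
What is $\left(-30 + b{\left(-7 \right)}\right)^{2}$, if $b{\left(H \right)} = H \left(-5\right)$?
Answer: $25$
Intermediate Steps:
$b{\left(H \right)} = - 5 H$
$\left(-30 + b{\left(-7 \right)}\right)^{2} = \left(-30 - -35\right)^{2} = \left(-30 + 35\right)^{2} = 5^{2} = 25$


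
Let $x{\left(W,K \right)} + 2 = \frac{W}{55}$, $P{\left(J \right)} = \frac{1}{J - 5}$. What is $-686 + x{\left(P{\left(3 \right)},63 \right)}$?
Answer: $- \frac{75681}{110} \approx -688.01$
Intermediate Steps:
$P{\left(J \right)} = \frac{1}{-5 + J}$
$x{\left(W,K \right)} = -2 + \frac{W}{55}$
$-686 + x{\left(P{\left(3 \right)},63 \right)} = -686 - \left(2 - \frac{1}{55 \left(-5 + 3\right)}\right) = -686 - \left(2 - \frac{1}{55 \left(-2\right)}\right) = -686 + \left(-2 + \frac{1}{55} \left(- \frac{1}{2}\right)\right) = -686 - \frac{221}{110} = - \frac{75681}{110}$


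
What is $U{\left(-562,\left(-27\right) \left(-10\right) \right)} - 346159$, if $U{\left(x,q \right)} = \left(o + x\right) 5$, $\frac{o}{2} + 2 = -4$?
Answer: $-349029$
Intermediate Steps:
$o = -12$ ($o = -4 + 2 \left(-4\right) = -4 - 8 = -12$)
$U{\left(x,q \right)} = -60 + 5 x$ ($U{\left(x,q \right)} = \left(-12 + x\right) 5 = -60 + 5 x$)
$U{\left(-562,\left(-27\right) \left(-10\right) \right)} - 346159 = \left(-60 + 5 \left(-562\right)\right) - 346159 = \left(-60 - 2810\right) - 346159 = -2870 - 346159 = -349029$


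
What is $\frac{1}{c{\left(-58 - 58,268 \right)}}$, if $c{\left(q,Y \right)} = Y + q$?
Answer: $\frac{1}{152} \approx 0.0065789$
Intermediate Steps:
$\frac{1}{c{\left(-58 - 58,268 \right)}} = \frac{1}{268 - 116} = \frac{1}{152}$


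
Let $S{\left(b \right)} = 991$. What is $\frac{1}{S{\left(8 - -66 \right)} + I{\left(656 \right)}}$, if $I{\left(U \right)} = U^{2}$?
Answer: $\frac{1}{431327} \approx 2.3184 \cdot 10^{-6}$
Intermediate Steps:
$\frac{1}{S{\left(8 - -66 \right)} + I{\left(656 \right)}} = \frac{1}{991 + 656^{2}} = \frac{1}{991 + 430336} = \frac{1}{431327}$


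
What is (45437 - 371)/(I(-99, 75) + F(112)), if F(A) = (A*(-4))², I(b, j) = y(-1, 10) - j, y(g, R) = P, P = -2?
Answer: 6438/28661 ≈ 0.22463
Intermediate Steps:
y(g, R) = -2
I(b, j) = -2 - j
F(A) = 16*A² (F(A) = (-4*A)² = 16*A²)
(45437 - 371)/(I(-99, 75) + F(112)) = (45437 - 371)/((-2 - 1*75) + 16*112²) = 45066/((-2 - 75) + 16*12544) = 45066/(-77 + 200704) = 45066/200627 = 45066*(1/200627) = 6438/28661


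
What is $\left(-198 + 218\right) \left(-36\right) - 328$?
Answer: $-1048$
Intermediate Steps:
$\left(-198 + 218\right) \left(-36\right) - 328 = 20 \left(-36\right) - 328 = -720 - 328 = -1048$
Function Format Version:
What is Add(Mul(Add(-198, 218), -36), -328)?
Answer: -1048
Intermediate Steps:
Add(Mul(Add(-198, 218), -36), -328) = Add(Mul(20, -36), -328) = Add(-720, -328) = -1048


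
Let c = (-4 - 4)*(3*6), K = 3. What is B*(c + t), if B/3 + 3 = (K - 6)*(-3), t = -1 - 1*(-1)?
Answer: -2592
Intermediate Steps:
t = 0 (t = -1 + 1 = 0)
c = -144 (c = -8*18 = -144)
B = 18 (B = -9 + 3*((3 - 6)*(-3)) = -9 + 3*(-3*(-3)) = -9 + 3*9 = -9 + 27 = 18)
B*(c + t) = 18*(-144 + 0) = 18*(-144) = -2592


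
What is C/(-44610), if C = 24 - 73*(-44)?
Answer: -1618/22305 ≈ -0.072540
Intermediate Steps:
C = 3236 (C = 24 + 3212 = 3236)
C/(-44610) = 3236/(-44610) = 3236*(-1/44610) = -1618/22305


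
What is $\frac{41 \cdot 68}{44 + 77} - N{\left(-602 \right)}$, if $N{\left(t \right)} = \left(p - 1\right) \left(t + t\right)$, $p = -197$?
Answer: $- \frac{28842644}{121} \approx -2.3837 \cdot 10^{5}$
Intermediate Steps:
$N{\left(t \right)} = - 396 t$ ($N{\left(t \right)} = \left(-197 - 1\right) \left(t + t\right) = - 198 \cdot 2 t = - 396 t$)
$\frac{41 \cdot 68}{44 + 77} - N{\left(-602 \right)} = \frac{41 \cdot 68}{44 + 77} - \left(-396\right) \left(-602\right) = \frac{2788}{121} - 238392 = - \frac{28842644}{121}$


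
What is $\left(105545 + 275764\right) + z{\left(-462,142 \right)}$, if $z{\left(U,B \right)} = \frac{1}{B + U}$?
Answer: $\frac{122018879}{320} \approx 3.8131 \cdot 10^{5}$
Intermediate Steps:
$\left(105545 + 275764\right) + z{\left(-462,142 \right)} = \left(105545 + 275764\right) + \frac{1}{142 - 462} = 381309 + \frac{1}{-320} = 381309 - \frac{1}{320} = \frac{122018879}{320}$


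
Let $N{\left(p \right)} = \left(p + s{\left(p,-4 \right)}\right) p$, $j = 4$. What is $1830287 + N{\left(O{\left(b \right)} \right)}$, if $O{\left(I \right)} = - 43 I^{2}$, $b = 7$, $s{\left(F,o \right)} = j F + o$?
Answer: $24035960$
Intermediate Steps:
$s{\left(F,o \right)} = o + 4 F$ ($s{\left(F,o \right)} = 4 F + o = o + 4 F$)
$N{\left(p \right)} = p \left(-4 + 5 p\right)$ ($N{\left(p \right)} = \left(p + \left(-4 + 4 p\right)\right) p = \left(-4 + 5 p\right) p = p \left(-4 + 5 p\right)$)
$1830287 + N{\left(O{\left(b \right)} \right)} = 1830287 + - 43 \cdot 7^{2} \left(-4 + 5 \left(- 43 \cdot 7^{2}\right)\right) = 1830287 + \left(-43\right) 49 \left(-4 + 5 \left(\left(-43\right) 49\right)\right) = 1830287 - 2107 \left(-4 + 5 \left(-2107\right)\right) = 1830287 - 2107 \left(-4 - 10535\right) = 1830287 - -22205673 = 1830287 + 22205673 = 24035960$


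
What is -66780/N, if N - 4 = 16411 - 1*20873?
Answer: 11130/743 ≈ 14.980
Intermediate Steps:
N = -4458 (N = 4 + (16411 - 1*20873) = 4 + (16411 - 20873) = 4 - 4462 = -4458)
-66780/N = -66780/(-4458) = -66780*(-1/4458) = 11130/743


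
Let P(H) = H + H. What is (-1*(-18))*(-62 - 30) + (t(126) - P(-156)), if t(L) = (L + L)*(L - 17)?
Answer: 26124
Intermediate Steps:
P(H) = 2*H
t(L) = 2*L*(-17 + L) (t(L) = (2*L)*(-17 + L) = 2*L*(-17 + L))
(-1*(-18))*(-62 - 30) + (t(126) - P(-156)) = (-1*(-18))*(-62 - 30) + (2*126*(-17 + 126) - 2*(-156)) = 18*(-92) + (2*126*109 - 1*(-312)) = -1656 + (27468 + 312) = -1656 + 27780 = 26124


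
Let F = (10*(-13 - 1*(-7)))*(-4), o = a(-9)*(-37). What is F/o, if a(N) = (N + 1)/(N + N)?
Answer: -540/37 ≈ -14.595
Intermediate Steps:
a(N) = (1 + N)/(2*N) (a(N) = (1 + N)/((2*N)) = (1 + N)*(1/(2*N)) = (1 + N)/(2*N))
o = -148/9 (o = ((½)*(1 - 9)/(-9))*(-37) = ((½)*(-⅑)*(-8))*(-37) = (4/9)*(-37) = -148/9 ≈ -16.444)
F = 240 (F = (10*(-13 + 7))*(-4) = (10*(-6))*(-4) = -60*(-4) = 240)
F/o = 240/(-148/9) = 240*(-9/148) = -540/37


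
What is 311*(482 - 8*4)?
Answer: 139950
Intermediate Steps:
311*(482 - 8*4) = 311*(482 - 32) = 311*450 = 139950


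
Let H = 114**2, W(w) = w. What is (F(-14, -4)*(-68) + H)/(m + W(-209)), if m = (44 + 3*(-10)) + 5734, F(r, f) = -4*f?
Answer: 11908/5539 ≈ 2.1498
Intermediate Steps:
H = 12996
m = 5748 (m = (44 - 30) + 5734 = 14 + 5734 = 5748)
(F(-14, -4)*(-68) + H)/(m + W(-209)) = (-4*(-4)*(-68) + 12996)/(5748 - 209) = (16*(-68) + 12996)/5539 = (-1088 + 12996)*(1/5539) = 11908*(1/5539) = 11908/5539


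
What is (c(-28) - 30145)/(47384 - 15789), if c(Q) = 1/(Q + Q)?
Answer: -1688121/1769320 ≈ -0.95411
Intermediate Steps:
c(Q) = 1/(2*Q)
(c(-28) - 30145)/(47384 - 15789) = ((½)/(-28) - 30145)/(47384 - 15789) = ((½)*(-1/28) - 30145)/31595 = (-1/56 - 30145)*(1/31595) = -1688121/56*1/31595 = -1688121/1769320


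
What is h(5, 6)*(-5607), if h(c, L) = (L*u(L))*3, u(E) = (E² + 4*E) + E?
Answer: -6661116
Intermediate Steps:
u(E) = E² + 5*E
h(c, L) = 3*L²*(5 + L) (h(c, L) = (L*(L*(5 + L)))*3 = (L²*(5 + L))*3 = 3*L²*(5 + L))
h(5, 6)*(-5607) = (3*6²*(5 + 6))*(-5607) = (3*36*11)*(-5607) = 1188*(-5607) = -6661116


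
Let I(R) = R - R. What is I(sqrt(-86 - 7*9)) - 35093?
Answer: -35093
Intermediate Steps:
I(R) = 0
I(sqrt(-86 - 7*9)) - 35093 = 0 - 35093 = -35093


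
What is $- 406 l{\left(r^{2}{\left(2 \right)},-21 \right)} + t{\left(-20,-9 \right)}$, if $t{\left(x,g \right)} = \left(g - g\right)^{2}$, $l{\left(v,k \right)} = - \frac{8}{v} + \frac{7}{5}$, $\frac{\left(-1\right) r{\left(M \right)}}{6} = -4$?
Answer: $- \frac{101297}{180} \approx -562.76$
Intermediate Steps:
$r{\left(M \right)} = 24$ ($r{\left(M \right)} = \left(-6\right) \left(-4\right) = 24$)
$l{\left(v,k \right)} = \frac{7}{5} - \frac{8}{v}$ ($l{\left(v,k \right)} = - \frac{8}{v} + 7 \cdot \frac{1}{5} = - \frac{8}{v} + \frac{7}{5} = \frac{7}{5} - \frac{8}{v}$)
$t{\left(x,g \right)} = 0$ ($t{\left(x,g \right)} = 0^{2} = 0$)
$- 406 l{\left(r^{2}{\left(2 \right)},-21 \right)} + t{\left(-20,-9 \right)} = - 406 \left(\frac{7}{5} - \frac{8}{24^{2}}\right) + 0 = - 406 \left(\frac{7}{5} - \frac{8}{576}\right) + 0 = - 406 \left(\frac{7}{5} - \frac{1}{72}\right) + 0 = \left(-406\right) \frac{499}{360} + 0 = - \frac{101297}{180} + 0 = - \frac{101297}{180}$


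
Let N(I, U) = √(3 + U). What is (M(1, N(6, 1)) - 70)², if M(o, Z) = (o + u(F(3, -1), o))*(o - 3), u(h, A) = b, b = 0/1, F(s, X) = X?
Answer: 5184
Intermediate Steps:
b = 0 (b = 0*1 = 0)
u(h, A) = 0
M(o, Z) = o*(-3 + o) (M(o, Z) = (o + 0)*(o - 3) = o*(-3 + o))
(M(1, N(6, 1)) - 70)² = (1*(-3 + 1) - 70)² = (1*(-2) - 70)² = (-2 - 70)² = (-72)² = 5184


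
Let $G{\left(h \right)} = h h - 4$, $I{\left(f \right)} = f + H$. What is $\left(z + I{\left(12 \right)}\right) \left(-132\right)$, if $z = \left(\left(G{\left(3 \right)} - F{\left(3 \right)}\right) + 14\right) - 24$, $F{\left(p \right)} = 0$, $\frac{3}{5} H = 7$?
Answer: $-2464$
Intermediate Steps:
$H = \frac{35}{3}$ ($H = \frac{5}{3} \cdot 7 = \frac{35}{3} \approx 11.667$)
$I{\left(f \right)} = \frac{35}{3} + f$ ($I{\left(f \right)} = f + \frac{35}{3} = \frac{35}{3} + f$)
$G{\left(h \right)} = -4 + h^{2}$ ($G{\left(h \right)} = h^{2} - 4 = -4 + h^{2}$)
$z = -5$ ($z = \left(\left(\left(-4 + 3^{2}\right) - 0\right) + 14\right) - 24 = \left(\left(\left(-4 + 9\right) + 0\right) + 14\right) - 24 = \left(\left(5 + 0\right) + 14\right) - 24 = \left(5 + 14\right) - 24 = 19 - 24 = -5$)
$\left(z + I{\left(12 \right)}\right) \left(-132\right) = \left(-5 + \left(\frac{35}{3} + 12\right)\right) \left(-132\right) = \left(-5 + \frac{71}{3}\right) \left(-132\right) = \frac{56}{3} \left(-132\right) = -2464$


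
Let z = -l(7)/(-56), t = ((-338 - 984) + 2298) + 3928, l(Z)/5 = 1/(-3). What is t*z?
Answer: -3065/21 ≈ -145.95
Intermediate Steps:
l(Z) = -5/3 (l(Z) = 5/(-3) = 5*(-1/3) = -5/3)
t = 4904 (t = (-1322 + 2298) + 3928 = 976 + 3928 = 4904)
z = -5/168 (z = -(-5)/(3*(-56)) = -(-5)*(-1)/(3*56) = -1*5/168 = -5/168 ≈ -0.029762)
t*z = 4904*(-5/168) = -3065/21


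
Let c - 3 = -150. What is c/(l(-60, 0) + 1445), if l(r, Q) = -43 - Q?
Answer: -147/1402 ≈ -0.10485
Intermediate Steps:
c = -147 (c = 3 - 150 = -147)
c/(l(-60, 0) + 1445) = -147/((-43 - 1*0) + 1445) = -147/((-43 + 0) + 1445) = -147/(-43 + 1445) = -147/1402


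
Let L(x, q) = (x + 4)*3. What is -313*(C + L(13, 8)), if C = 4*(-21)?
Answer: 10329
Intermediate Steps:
C = -84
L(x, q) = 12 + 3*x (L(x, q) = (4 + x)*3 = 12 + 3*x)
-313*(C + L(13, 8)) = -313*(-84 + (12 + 3*13)) = -313*(-84 + (12 + 39)) = -313*(-84 + 51) = -313*(-33) = 10329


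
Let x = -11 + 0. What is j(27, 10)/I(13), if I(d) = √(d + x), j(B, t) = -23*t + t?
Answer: -110*√2 ≈ -155.56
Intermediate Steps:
x = -11
j(B, t) = -22*t
I(d) = √(-11 + d) (I(d) = √(d - 11) = √(-11 + d))
j(27, 10)/I(13) = (-22*10)/(√(-11 + 13)) = -220*√2/2 = -110*√2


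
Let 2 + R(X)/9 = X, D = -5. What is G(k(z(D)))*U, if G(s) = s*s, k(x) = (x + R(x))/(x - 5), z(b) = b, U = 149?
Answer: 172244/25 ≈ 6889.8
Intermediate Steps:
R(X) = -18 + 9*X
k(x) = (-18 + 10*x)/(-5 + x) (k(x) = (x + (-18 + 9*x))/(x - 5) = (-18 + 10*x)/(-5 + x))
G(s) = s**2
G(k(z(D)))*U = (2*(-9 + 5*(-5))/(-5 - 5))**2*149 = (2*(-9 - 25)/(-10))**2*149 = (2*(-1/10)*(-34))**2*149 = (34/5)**2*149 = (1156/25)*149 = 172244/25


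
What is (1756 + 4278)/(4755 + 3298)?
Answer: 6034/8053 ≈ 0.74929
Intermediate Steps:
(1756 + 4278)/(4755 + 3298) = 6034/8053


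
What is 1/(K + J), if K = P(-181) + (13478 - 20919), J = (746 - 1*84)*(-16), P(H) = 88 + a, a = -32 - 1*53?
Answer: -1/18030 ≈ -5.5463e-5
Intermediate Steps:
a = -85 (a = -32 - 53 = -85)
P(H) = 3 (P(H) = 88 - 85 = 3)
J = -10592 (J = (746 - 84)*(-16) = 662*(-16) = -10592)
K = -7438 (K = 3 + (13478 - 20919) = 3 - 7441 = -7438)
1/(K + J) = 1/(-7438 - 10592) = 1/(-18030) = -1/18030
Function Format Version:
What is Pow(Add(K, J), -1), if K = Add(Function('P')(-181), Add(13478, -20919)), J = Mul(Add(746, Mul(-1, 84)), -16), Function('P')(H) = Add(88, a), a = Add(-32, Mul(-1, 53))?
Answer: Rational(-1, 18030) ≈ -5.5463e-5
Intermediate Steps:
a = -85 (a = Add(-32, -53) = -85)
Function('P')(H) = 3 (Function('P')(H) = Add(88, -85) = 3)
J = -10592 (J = Mul(Add(746, -84), -16) = Mul(662, -16) = -10592)
K = -7438 (K = Add(3, Add(13478, -20919)) = Add(3, -7441) = -7438)
Pow(Add(K, J), -1) = Pow(Add(-7438, -10592), -1) = Pow(-18030, -1) = Rational(-1, 18030)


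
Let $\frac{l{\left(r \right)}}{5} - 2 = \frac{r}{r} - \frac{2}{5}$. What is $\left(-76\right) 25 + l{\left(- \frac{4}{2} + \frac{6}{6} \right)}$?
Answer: $-1887$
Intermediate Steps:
$l{\left(r \right)} = 13$ ($l{\left(r \right)} = 10 + 5 \left(\frac{r}{r} - \frac{2}{5}\right) = 10 + 5 \left(1 - \frac{2}{5}\right) = 10 + 5 \cdot \frac{3}{5} = 10 + 3 = 13$)
$\left(-76\right) 25 + l{\left(- \frac{4}{2} + \frac{6}{6} \right)} = \left(-76\right) 25 + 13 = -1900 + 13 = -1887$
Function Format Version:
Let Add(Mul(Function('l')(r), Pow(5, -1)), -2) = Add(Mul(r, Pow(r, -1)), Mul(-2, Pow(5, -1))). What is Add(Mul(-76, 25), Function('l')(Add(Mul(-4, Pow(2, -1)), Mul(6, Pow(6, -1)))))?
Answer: -1887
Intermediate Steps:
Function('l')(r) = 13 (Function('l')(r) = Add(10, Mul(5, Add(Mul(r, Pow(r, -1)), Mul(-2, Pow(5, -1))))) = Add(10, Mul(5, Add(1, Mul(-2, Rational(1, 5))))) = Add(10, Mul(5, Add(1, Rational(-2, 5)))) = Add(10, Mul(5, Rational(3, 5))) = Add(10, 3) = 13)
Add(Mul(-76, 25), Function('l')(Add(Mul(-4, Pow(2, -1)), Mul(6, Pow(6, -1))))) = Add(Mul(-76, 25), 13) = Add(-1900, 13) = -1887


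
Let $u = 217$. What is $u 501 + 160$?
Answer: $108877$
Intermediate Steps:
$u 501 + 160 = 217 \cdot 501 + 160 = 108717 + 160 = 108877$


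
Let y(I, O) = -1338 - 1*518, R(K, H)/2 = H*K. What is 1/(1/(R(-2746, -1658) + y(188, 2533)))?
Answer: 9103880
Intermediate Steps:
R(K, H) = 2*H*K (R(K, H) = 2*(H*K) = 2*H*K)
y(I, O) = -1856 (y(I, O) = -1338 - 518 = -1856)
1/(1/(R(-2746, -1658) + y(188, 2533))) = 1/(1/(2*(-1658)*(-2746) - 1856)) = 1/(1/(9105736 - 1856)) = 1/(1/9103880) = 9103880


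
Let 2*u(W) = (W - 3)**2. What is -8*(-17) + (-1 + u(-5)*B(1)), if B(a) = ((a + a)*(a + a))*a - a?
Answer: 231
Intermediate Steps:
B(a) = -a + 4*a**3 (B(a) = ((2*a)*(2*a))*a - a = (4*a**2)*a - a = 4*a**3 - a = -a + 4*a**3)
u(W) = (-3 + W)**2/2 (u(W) = (W - 3)**2/2 = (-3 + W)**2/2)
-8*(-17) + (-1 + u(-5)*B(1)) = -8*(-17) + (-1 + ((-3 - 5)**2/2)*(-1*1 + 4*1**3)) = 136 + (-1 + ((1/2)*(-8)**2)*(-1 + 4*1)) = 136 + (-1 + ((1/2)*64)*(-1 + 4)) = 136 + (-1 + 32*3) = 136 + (-1 + 96) = 136 + 95 = 231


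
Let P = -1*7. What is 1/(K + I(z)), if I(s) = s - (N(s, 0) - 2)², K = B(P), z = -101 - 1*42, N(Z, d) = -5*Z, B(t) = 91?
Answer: -1/508421 ≈ -1.9669e-6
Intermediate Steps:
P = -7
z = -143 (z = -101 - 42 = -143)
K = 91
I(s) = s - (-2 - 5*s)² (I(s) = s - (-5*s - 2)² = s - (-2 - 5*s)²)
1/(K + I(z)) = 1/(91 + (-143 - (2 + 5*(-143))²)) = 1/(91 + (-143 - (2 - 715)²)) = 1/(91 + (-143 - 1*(-713)²)) = 1/(91 + (-143 - 1*508369)) = 1/(91 + (-143 - 508369)) = 1/(91 - 508512) = 1/(-508421) = -1/508421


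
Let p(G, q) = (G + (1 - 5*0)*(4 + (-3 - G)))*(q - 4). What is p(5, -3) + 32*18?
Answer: 569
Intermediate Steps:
p(G, q) = -4 + q (p(G, q) = (G + (1 + 0)*(1 - G))*(-4 + q) = (G + 1*(1 - G))*(-4 + q) = (G + (1 - G))*(-4 + q) = 1*(-4 + q) = -4 + q)
p(5, -3) + 32*18 = (-4 - 3) + 32*18 = -7 + 576 = 569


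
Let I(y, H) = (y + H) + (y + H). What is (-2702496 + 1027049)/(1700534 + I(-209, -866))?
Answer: -1675447/1698384 ≈ -0.98650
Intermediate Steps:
I(y, H) = 2*H + 2*y (I(y, H) = (H + y) + (H + y) = 2*H + 2*y)
(-2702496 + 1027049)/(1700534 + I(-209, -866)) = (-2702496 + 1027049)/(1700534 + (2*(-866) + 2*(-209))) = -1675447/(1700534 + (-1732 - 418)) = -1675447/(1700534 - 2150) = -1675447/1698384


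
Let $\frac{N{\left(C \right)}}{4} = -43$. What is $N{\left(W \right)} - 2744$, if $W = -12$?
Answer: $-2916$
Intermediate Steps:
$N{\left(C \right)} = -172$ ($N{\left(C \right)} = 4 \left(-43\right) = -172$)
$N{\left(W \right)} - 2744 = -172 - 2744 = -2916$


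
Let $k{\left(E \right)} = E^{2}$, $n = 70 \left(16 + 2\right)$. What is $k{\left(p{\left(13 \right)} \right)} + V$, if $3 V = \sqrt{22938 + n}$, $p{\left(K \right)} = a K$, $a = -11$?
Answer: $20449 + \frac{\sqrt{24198}}{3} \approx 20501.0$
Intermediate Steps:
$p{\left(K \right)} = - 11 K$
$n = 1260$ ($n = 70 \cdot 18 = 1260$)
$V = \frac{\sqrt{24198}}{3}$ ($V = \frac{\sqrt{22938 + 1260}}{3} = \frac{\sqrt{24198}}{3} \approx 51.852$)
$k{\left(p{\left(13 \right)} \right)} + V = \left(\left(-11\right) 13\right)^{2} + \frac{\sqrt{24198}}{3} = \left(-143\right)^{2} + \frac{\sqrt{24198}}{3} = 20449 + \frac{\sqrt{24198}}{3}$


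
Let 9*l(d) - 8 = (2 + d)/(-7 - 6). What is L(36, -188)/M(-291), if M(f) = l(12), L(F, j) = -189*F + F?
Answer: -43992/5 ≈ -8798.4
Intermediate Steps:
L(F, j) = -188*F
l(d) = 34/39 - d/117 (l(d) = 8/9 + ((2 + d)/(-7 - 6))/9 = 8/9 + ((2 + d)/(-13))/9 = 8/9 + ((2 + d)*(-1/13))/9 = 8/9 + (-2/13 - d/13)/9 = 8/9 + (-2/117 - d/117) = 34/39 - d/117)
M(f) = 10/13 (M(f) = 34/39 - 1/117*12 = 34/39 - 4/39 = 10/13)
L(36, -188)/M(-291) = (-188*36)/(10/13) = -6768*13/10 = -43992/5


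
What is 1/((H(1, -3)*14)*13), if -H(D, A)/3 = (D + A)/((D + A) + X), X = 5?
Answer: 1/364 ≈ 0.0027473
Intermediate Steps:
H(D, A) = -3*(A + D)/(5 + A + D) (H(D, A) = -3*(D + A)/((D + A) + 5) = -3*(A + D)/((A + D) + 5) = -3*(A + D)/(5 + A + D))
1/((H(1, -3)*14)*13) = 1/(((3*(-1*(-3) - 1*1)/(5 - 3 + 1))*14)*13) = 1/(((3*(3 - 1)/3)*14)*13) = 1/(((3*(⅓)*2)*14)*13) = 1/((2*14)*13) = 1/(28*13) = 1/364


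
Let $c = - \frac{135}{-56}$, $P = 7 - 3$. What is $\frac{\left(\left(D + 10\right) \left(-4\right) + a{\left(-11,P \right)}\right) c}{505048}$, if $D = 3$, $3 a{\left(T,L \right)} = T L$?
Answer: $- \frac{1125}{3535336} \approx -0.00031822$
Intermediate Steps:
$P = 4$ ($P = 7 - 3 = 4$)
$a{\left(T,L \right)} = \frac{L T}{3}$ ($a{\left(T,L \right)} = \frac{T L}{3} = \frac{L T}{3}$)
$c = \frac{135}{56}$ ($c = \left(-135\right) \left(- \frac{1}{56}\right) = \frac{135}{56} \approx 2.4107$)
$\frac{\left(\left(D + 10\right) \left(-4\right) + a{\left(-11,P \right)}\right) c}{505048} = \frac{\left(\left(3 + 10\right) \left(-4\right) + \frac{1}{3} \cdot 4 \left(-11\right)\right) \frac{135}{56}}{505048} = \left(13 \left(-4\right) - \frac{44}{3}\right) \frac{135}{56} \cdot \frac{1}{505048} = \left(-52 - \frac{44}{3}\right) \frac{135}{56} \cdot \frac{1}{505048} = \left(- \frac{200}{3}\right) \frac{135}{56} \cdot \frac{1}{505048} = \left(- \frac{1125}{7}\right) \frac{1}{505048} = - \frac{1125}{3535336}$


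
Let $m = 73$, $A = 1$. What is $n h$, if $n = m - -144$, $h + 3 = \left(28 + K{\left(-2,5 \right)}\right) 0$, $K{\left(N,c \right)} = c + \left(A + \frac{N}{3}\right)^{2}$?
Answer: $-651$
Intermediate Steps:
$K{\left(N,c \right)} = c + \left(1 + \frac{N}{3}\right)^{2}$
$h = -3$ ($h = -3 + \left(28 + \left(5 + \frac{\left(3 - 2\right)^{2}}{9}\right)\right) 0 = -3 + \left(28 + \left(5 + \frac{1^{2}}{9}\right)\right) 0 = -3 + \left(28 + \left(5 + \frac{1}{9} \cdot 1\right)\right) 0 = -3 + \left(28 + \left(5 + \frac{1}{9}\right)\right) 0 = -3 + \left(28 + \frac{46}{9}\right) 0 = -3 + \frac{298}{9} \cdot 0 = -3 + 0 = -3$)
$n = 217$ ($n = 73 - -144 = 73 + 144 = 217$)
$n h = 217 \left(-3\right) = -651$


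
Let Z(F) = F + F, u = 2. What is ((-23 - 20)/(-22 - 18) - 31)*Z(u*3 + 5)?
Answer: -13167/20 ≈ -658.35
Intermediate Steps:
Z(F) = 2*F
((-23 - 20)/(-22 - 18) - 31)*Z(u*3 + 5) = ((-23 - 20)/(-22 - 18) - 31)*(2*(2*3 + 5)) = (-43/(-40) - 31)*(2*(6 + 5)) = (-43*(-1/40) - 31)*(2*11) = (43/40 - 31)*22 = -1197/40*22 = -13167/20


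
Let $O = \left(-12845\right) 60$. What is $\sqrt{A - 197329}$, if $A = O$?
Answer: $i \sqrt{968029} \approx 983.88 i$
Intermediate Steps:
$O = -770700$
$A = -770700$
$\sqrt{A - 197329} = \sqrt{-770700 - 197329} = \sqrt{-968029} = i \sqrt{968029}$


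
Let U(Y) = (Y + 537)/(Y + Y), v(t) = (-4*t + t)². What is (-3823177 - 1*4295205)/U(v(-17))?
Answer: -7038637194/523 ≈ -1.3458e+7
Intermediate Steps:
v(t) = 9*t² (v(t) = (-3*t)² = 9*t²)
U(Y) = (537 + Y)/(2*Y) (U(Y) = (537 + Y)/((2*Y)) = (537 + Y)*(1/(2*Y)) = (537 + Y)/(2*Y))
(-3823177 - 1*4295205)/U(v(-17)) = (-3823177 - 1*4295205)/(((537 + 9*(-17)²)/(2*((9*(-17)²))))) = (-3823177 - 4295205)/(((537 + 9*289)/(2*((9*289))))) = -8118382*5202/(537 + 2601) = -8118382/((½)*(1/2601)*3138) = -8118382/523/867 = -8118382*867/523 = -7038637194/523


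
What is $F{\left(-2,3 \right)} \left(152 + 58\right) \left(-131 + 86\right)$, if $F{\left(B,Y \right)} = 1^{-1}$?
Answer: $-9450$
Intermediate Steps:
$F{\left(B,Y \right)} = 1$
$F{\left(-2,3 \right)} \left(152 + 58\right) \left(-131 + 86\right) = 1 \left(152 + 58\right) \left(-131 + 86\right) = 1 \cdot 210 \left(-45\right) = 1 \left(-9450\right) = -9450$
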